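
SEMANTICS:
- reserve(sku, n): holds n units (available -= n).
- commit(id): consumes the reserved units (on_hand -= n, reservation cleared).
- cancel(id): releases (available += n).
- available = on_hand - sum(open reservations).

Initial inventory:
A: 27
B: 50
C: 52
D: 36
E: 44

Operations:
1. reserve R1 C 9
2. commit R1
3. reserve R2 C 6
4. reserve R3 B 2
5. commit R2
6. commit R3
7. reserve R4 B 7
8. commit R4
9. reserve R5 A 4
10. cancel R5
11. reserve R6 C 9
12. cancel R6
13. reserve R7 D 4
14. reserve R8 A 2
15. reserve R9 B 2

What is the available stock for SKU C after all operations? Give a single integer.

Answer: 37

Derivation:
Step 1: reserve R1 C 9 -> on_hand[A=27 B=50 C=52 D=36 E=44] avail[A=27 B=50 C=43 D=36 E=44] open={R1}
Step 2: commit R1 -> on_hand[A=27 B=50 C=43 D=36 E=44] avail[A=27 B=50 C=43 D=36 E=44] open={}
Step 3: reserve R2 C 6 -> on_hand[A=27 B=50 C=43 D=36 E=44] avail[A=27 B=50 C=37 D=36 E=44] open={R2}
Step 4: reserve R3 B 2 -> on_hand[A=27 B=50 C=43 D=36 E=44] avail[A=27 B=48 C=37 D=36 E=44] open={R2,R3}
Step 5: commit R2 -> on_hand[A=27 B=50 C=37 D=36 E=44] avail[A=27 B=48 C=37 D=36 E=44] open={R3}
Step 6: commit R3 -> on_hand[A=27 B=48 C=37 D=36 E=44] avail[A=27 B=48 C=37 D=36 E=44] open={}
Step 7: reserve R4 B 7 -> on_hand[A=27 B=48 C=37 D=36 E=44] avail[A=27 B=41 C=37 D=36 E=44] open={R4}
Step 8: commit R4 -> on_hand[A=27 B=41 C=37 D=36 E=44] avail[A=27 B=41 C=37 D=36 E=44] open={}
Step 9: reserve R5 A 4 -> on_hand[A=27 B=41 C=37 D=36 E=44] avail[A=23 B=41 C=37 D=36 E=44] open={R5}
Step 10: cancel R5 -> on_hand[A=27 B=41 C=37 D=36 E=44] avail[A=27 B=41 C=37 D=36 E=44] open={}
Step 11: reserve R6 C 9 -> on_hand[A=27 B=41 C=37 D=36 E=44] avail[A=27 B=41 C=28 D=36 E=44] open={R6}
Step 12: cancel R6 -> on_hand[A=27 B=41 C=37 D=36 E=44] avail[A=27 B=41 C=37 D=36 E=44] open={}
Step 13: reserve R7 D 4 -> on_hand[A=27 B=41 C=37 D=36 E=44] avail[A=27 B=41 C=37 D=32 E=44] open={R7}
Step 14: reserve R8 A 2 -> on_hand[A=27 B=41 C=37 D=36 E=44] avail[A=25 B=41 C=37 D=32 E=44] open={R7,R8}
Step 15: reserve R9 B 2 -> on_hand[A=27 B=41 C=37 D=36 E=44] avail[A=25 B=39 C=37 D=32 E=44] open={R7,R8,R9}
Final available[C] = 37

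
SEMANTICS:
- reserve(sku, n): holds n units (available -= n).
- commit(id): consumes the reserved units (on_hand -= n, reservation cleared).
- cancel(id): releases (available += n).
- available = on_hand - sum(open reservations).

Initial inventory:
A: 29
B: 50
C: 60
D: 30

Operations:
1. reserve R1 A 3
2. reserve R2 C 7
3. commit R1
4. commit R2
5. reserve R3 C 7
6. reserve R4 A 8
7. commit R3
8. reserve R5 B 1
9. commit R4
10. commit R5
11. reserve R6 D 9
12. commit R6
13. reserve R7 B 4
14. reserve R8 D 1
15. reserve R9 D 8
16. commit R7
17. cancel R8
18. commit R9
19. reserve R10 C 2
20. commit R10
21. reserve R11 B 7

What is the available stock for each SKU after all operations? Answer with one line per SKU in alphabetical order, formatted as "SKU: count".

Answer: A: 18
B: 38
C: 44
D: 13

Derivation:
Step 1: reserve R1 A 3 -> on_hand[A=29 B=50 C=60 D=30] avail[A=26 B=50 C=60 D=30] open={R1}
Step 2: reserve R2 C 7 -> on_hand[A=29 B=50 C=60 D=30] avail[A=26 B=50 C=53 D=30] open={R1,R2}
Step 3: commit R1 -> on_hand[A=26 B=50 C=60 D=30] avail[A=26 B=50 C=53 D=30] open={R2}
Step 4: commit R2 -> on_hand[A=26 B=50 C=53 D=30] avail[A=26 B=50 C=53 D=30] open={}
Step 5: reserve R3 C 7 -> on_hand[A=26 B=50 C=53 D=30] avail[A=26 B=50 C=46 D=30] open={R3}
Step 6: reserve R4 A 8 -> on_hand[A=26 B=50 C=53 D=30] avail[A=18 B=50 C=46 D=30] open={R3,R4}
Step 7: commit R3 -> on_hand[A=26 B=50 C=46 D=30] avail[A=18 B=50 C=46 D=30] open={R4}
Step 8: reserve R5 B 1 -> on_hand[A=26 B=50 C=46 D=30] avail[A=18 B=49 C=46 D=30] open={R4,R5}
Step 9: commit R4 -> on_hand[A=18 B=50 C=46 D=30] avail[A=18 B=49 C=46 D=30] open={R5}
Step 10: commit R5 -> on_hand[A=18 B=49 C=46 D=30] avail[A=18 B=49 C=46 D=30] open={}
Step 11: reserve R6 D 9 -> on_hand[A=18 B=49 C=46 D=30] avail[A=18 B=49 C=46 D=21] open={R6}
Step 12: commit R6 -> on_hand[A=18 B=49 C=46 D=21] avail[A=18 B=49 C=46 D=21] open={}
Step 13: reserve R7 B 4 -> on_hand[A=18 B=49 C=46 D=21] avail[A=18 B=45 C=46 D=21] open={R7}
Step 14: reserve R8 D 1 -> on_hand[A=18 B=49 C=46 D=21] avail[A=18 B=45 C=46 D=20] open={R7,R8}
Step 15: reserve R9 D 8 -> on_hand[A=18 B=49 C=46 D=21] avail[A=18 B=45 C=46 D=12] open={R7,R8,R9}
Step 16: commit R7 -> on_hand[A=18 B=45 C=46 D=21] avail[A=18 B=45 C=46 D=12] open={R8,R9}
Step 17: cancel R8 -> on_hand[A=18 B=45 C=46 D=21] avail[A=18 B=45 C=46 D=13] open={R9}
Step 18: commit R9 -> on_hand[A=18 B=45 C=46 D=13] avail[A=18 B=45 C=46 D=13] open={}
Step 19: reserve R10 C 2 -> on_hand[A=18 B=45 C=46 D=13] avail[A=18 B=45 C=44 D=13] open={R10}
Step 20: commit R10 -> on_hand[A=18 B=45 C=44 D=13] avail[A=18 B=45 C=44 D=13] open={}
Step 21: reserve R11 B 7 -> on_hand[A=18 B=45 C=44 D=13] avail[A=18 B=38 C=44 D=13] open={R11}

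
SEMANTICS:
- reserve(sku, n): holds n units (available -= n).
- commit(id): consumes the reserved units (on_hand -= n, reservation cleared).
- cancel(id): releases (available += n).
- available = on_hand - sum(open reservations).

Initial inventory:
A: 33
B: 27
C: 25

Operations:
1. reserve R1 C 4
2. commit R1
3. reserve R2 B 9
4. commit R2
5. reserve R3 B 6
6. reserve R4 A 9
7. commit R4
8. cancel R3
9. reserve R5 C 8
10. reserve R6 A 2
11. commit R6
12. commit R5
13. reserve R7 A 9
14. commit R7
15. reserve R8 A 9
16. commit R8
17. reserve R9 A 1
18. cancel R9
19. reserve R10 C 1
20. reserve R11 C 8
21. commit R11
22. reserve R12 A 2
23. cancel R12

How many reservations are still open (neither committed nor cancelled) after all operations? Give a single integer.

Answer: 1

Derivation:
Step 1: reserve R1 C 4 -> on_hand[A=33 B=27 C=25] avail[A=33 B=27 C=21] open={R1}
Step 2: commit R1 -> on_hand[A=33 B=27 C=21] avail[A=33 B=27 C=21] open={}
Step 3: reserve R2 B 9 -> on_hand[A=33 B=27 C=21] avail[A=33 B=18 C=21] open={R2}
Step 4: commit R2 -> on_hand[A=33 B=18 C=21] avail[A=33 B=18 C=21] open={}
Step 5: reserve R3 B 6 -> on_hand[A=33 B=18 C=21] avail[A=33 B=12 C=21] open={R3}
Step 6: reserve R4 A 9 -> on_hand[A=33 B=18 C=21] avail[A=24 B=12 C=21] open={R3,R4}
Step 7: commit R4 -> on_hand[A=24 B=18 C=21] avail[A=24 B=12 C=21] open={R3}
Step 8: cancel R3 -> on_hand[A=24 B=18 C=21] avail[A=24 B=18 C=21] open={}
Step 9: reserve R5 C 8 -> on_hand[A=24 B=18 C=21] avail[A=24 B=18 C=13] open={R5}
Step 10: reserve R6 A 2 -> on_hand[A=24 B=18 C=21] avail[A=22 B=18 C=13] open={R5,R6}
Step 11: commit R6 -> on_hand[A=22 B=18 C=21] avail[A=22 B=18 C=13] open={R5}
Step 12: commit R5 -> on_hand[A=22 B=18 C=13] avail[A=22 B=18 C=13] open={}
Step 13: reserve R7 A 9 -> on_hand[A=22 B=18 C=13] avail[A=13 B=18 C=13] open={R7}
Step 14: commit R7 -> on_hand[A=13 B=18 C=13] avail[A=13 B=18 C=13] open={}
Step 15: reserve R8 A 9 -> on_hand[A=13 B=18 C=13] avail[A=4 B=18 C=13] open={R8}
Step 16: commit R8 -> on_hand[A=4 B=18 C=13] avail[A=4 B=18 C=13] open={}
Step 17: reserve R9 A 1 -> on_hand[A=4 B=18 C=13] avail[A=3 B=18 C=13] open={R9}
Step 18: cancel R9 -> on_hand[A=4 B=18 C=13] avail[A=4 B=18 C=13] open={}
Step 19: reserve R10 C 1 -> on_hand[A=4 B=18 C=13] avail[A=4 B=18 C=12] open={R10}
Step 20: reserve R11 C 8 -> on_hand[A=4 B=18 C=13] avail[A=4 B=18 C=4] open={R10,R11}
Step 21: commit R11 -> on_hand[A=4 B=18 C=5] avail[A=4 B=18 C=4] open={R10}
Step 22: reserve R12 A 2 -> on_hand[A=4 B=18 C=5] avail[A=2 B=18 C=4] open={R10,R12}
Step 23: cancel R12 -> on_hand[A=4 B=18 C=5] avail[A=4 B=18 C=4] open={R10}
Open reservations: ['R10'] -> 1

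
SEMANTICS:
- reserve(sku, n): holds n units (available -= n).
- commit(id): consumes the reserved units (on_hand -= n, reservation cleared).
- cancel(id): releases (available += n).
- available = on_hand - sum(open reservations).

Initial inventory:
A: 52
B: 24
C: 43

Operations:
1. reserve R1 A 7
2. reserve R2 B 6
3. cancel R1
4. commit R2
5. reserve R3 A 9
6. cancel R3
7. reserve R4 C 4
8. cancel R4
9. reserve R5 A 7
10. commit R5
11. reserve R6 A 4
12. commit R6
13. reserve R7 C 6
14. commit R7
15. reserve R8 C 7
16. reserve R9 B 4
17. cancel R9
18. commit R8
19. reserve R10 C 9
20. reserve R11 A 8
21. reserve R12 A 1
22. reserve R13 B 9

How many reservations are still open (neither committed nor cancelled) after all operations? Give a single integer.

Step 1: reserve R1 A 7 -> on_hand[A=52 B=24 C=43] avail[A=45 B=24 C=43] open={R1}
Step 2: reserve R2 B 6 -> on_hand[A=52 B=24 C=43] avail[A=45 B=18 C=43] open={R1,R2}
Step 3: cancel R1 -> on_hand[A=52 B=24 C=43] avail[A=52 B=18 C=43] open={R2}
Step 4: commit R2 -> on_hand[A=52 B=18 C=43] avail[A=52 B=18 C=43] open={}
Step 5: reserve R3 A 9 -> on_hand[A=52 B=18 C=43] avail[A=43 B=18 C=43] open={R3}
Step 6: cancel R3 -> on_hand[A=52 B=18 C=43] avail[A=52 B=18 C=43] open={}
Step 7: reserve R4 C 4 -> on_hand[A=52 B=18 C=43] avail[A=52 B=18 C=39] open={R4}
Step 8: cancel R4 -> on_hand[A=52 B=18 C=43] avail[A=52 B=18 C=43] open={}
Step 9: reserve R5 A 7 -> on_hand[A=52 B=18 C=43] avail[A=45 B=18 C=43] open={R5}
Step 10: commit R5 -> on_hand[A=45 B=18 C=43] avail[A=45 B=18 C=43] open={}
Step 11: reserve R6 A 4 -> on_hand[A=45 B=18 C=43] avail[A=41 B=18 C=43] open={R6}
Step 12: commit R6 -> on_hand[A=41 B=18 C=43] avail[A=41 B=18 C=43] open={}
Step 13: reserve R7 C 6 -> on_hand[A=41 B=18 C=43] avail[A=41 B=18 C=37] open={R7}
Step 14: commit R7 -> on_hand[A=41 B=18 C=37] avail[A=41 B=18 C=37] open={}
Step 15: reserve R8 C 7 -> on_hand[A=41 B=18 C=37] avail[A=41 B=18 C=30] open={R8}
Step 16: reserve R9 B 4 -> on_hand[A=41 B=18 C=37] avail[A=41 B=14 C=30] open={R8,R9}
Step 17: cancel R9 -> on_hand[A=41 B=18 C=37] avail[A=41 B=18 C=30] open={R8}
Step 18: commit R8 -> on_hand[A=41 B=18 C=30] avail[A=41 B=18 C=30] open={}
Step 19: reserve R10 C 9 -> on_hand[A=41 B=18 C=30] avail[A=41 B=18 C=21] open={R10}
Step 20: reserve R11 A 8 -> on_hand[A=41 B=18 C=30] avail[A=33 B=18 C=21] open={R10,R11}
Step 21: reserve R12 A 1 -> on_hand[A=41 B=18 C=30] avail[A=32 B=18 C=21] open={R10,R11,R12}
Step 22: reserve R13 B 9 -> on_hand[A=41 B=18 C=30] avail[A=32 B=9 C=21] open={R10,R11,R12,R13}
Open reservations: ['R10', 'R11', 'R12', 'R13'] -> 4

Answer: 4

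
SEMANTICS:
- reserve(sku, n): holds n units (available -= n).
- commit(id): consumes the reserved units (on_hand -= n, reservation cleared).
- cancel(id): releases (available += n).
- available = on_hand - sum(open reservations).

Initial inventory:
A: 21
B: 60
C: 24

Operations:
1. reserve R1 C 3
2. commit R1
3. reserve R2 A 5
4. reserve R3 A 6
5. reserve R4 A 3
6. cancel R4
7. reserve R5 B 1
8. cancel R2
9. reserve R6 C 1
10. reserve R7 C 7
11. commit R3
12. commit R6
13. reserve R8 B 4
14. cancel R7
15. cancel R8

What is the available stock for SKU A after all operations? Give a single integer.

Answer: 15

Derivation:
Step 1: reserve R1 C 3 -> on_hand[A=21 B=60 C=24] avail[A=21 B=60 C=21] open={R1}
Step 2: commit R1 -> on_hand[A=21 B=60 C=21] avail[A=21 B=60 C=21] open={}
Step 3: reserve R2 A 5 -> on_hand[A=21 B=60 C=21] avail[A=16 B=60 C=21] open={R2}
Step 4: reserve R3 A 6 -> on_hand[A=21 B=60 C=21] avail[A=10 B=60 C=21] open={R2,R3}
Step 5: reserve R4 A 3 -> on_hand[A=21 B=60 C=21] avail[A=7 B=60 C=21] open={R2,R3,R4}
Step 6: cancel R4 -> on_hand[A=21 B=60 C=21] avail[A=10 B=60 C=21] open={R2,R3}
Step 7: reserve R5 B 1 -> on_hand[A=21 B=60 C=21] avail[A=10 B=59 C=21] open={R2,R3,R5}
Step 8: cancel R2 -> on_hand[A=21 B=60 C=21] avail[A=15 B=59 C=21] open={R3,R5}
Step 9: reserve R6 C 1 -> on_hand[A=21 B=60 C=21] avail[A=15 B=59 C=20] open={R3,R5,R6}
Step 10: reserve R7 C 7 -> on_hand[A=21 B=60 C=21] avail[A=15 B=59 C=13] open={R3,R5,R6,R7}
Step 11: commit R3 -> on_hand[A=15 B=60 C=21] avail[A=15 B=59 C=13] open={R5,R6,R7}
Step 12: commit R6 -> on_hand[A=15 B=60 C=20] avail[A=15 B=59 C=13] open={R5,R7}
Step 13: reserve R8 B 4 -> on_hand[A=15 B=60 C=20] avail[A=15 B=55 C=13] open={R5,R7,R8}
Step 14: cancel R7 -> on_hand[A=15 B=60 C=20] avail[A=15 B=55 C=20] open={R5,R8}
Step 15: cancel R8 -> on_hand[A=15 B=60 C=20] avail[A=15 B=59 C=20] open={R5}
Final available[A] = 15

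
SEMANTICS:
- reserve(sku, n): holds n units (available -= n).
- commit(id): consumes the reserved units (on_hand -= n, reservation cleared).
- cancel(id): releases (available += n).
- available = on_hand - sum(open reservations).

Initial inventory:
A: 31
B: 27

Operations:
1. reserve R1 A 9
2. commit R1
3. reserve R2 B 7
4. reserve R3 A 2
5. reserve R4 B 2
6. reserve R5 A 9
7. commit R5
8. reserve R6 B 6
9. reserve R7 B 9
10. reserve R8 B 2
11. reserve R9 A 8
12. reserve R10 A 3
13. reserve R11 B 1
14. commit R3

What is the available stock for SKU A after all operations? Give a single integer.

Answer: 0

Derivation:
Step 1: reserve R1 A 9 -> on_hand[A=31 B=27] avail[A=22 B=27] open={R1}
Step 2: commit R1 -> on_hand[A=22 B=27] avail[A=22 B=27] open={}
Step 3: reserve R2 B 7 -> on_hand[A=22 B=27] avail[A=22 B=20] open={R2}
Step 4: reserve R3 A 2 -> on_hand[A=22 B=27] avail[A=20 B=20] open={R2,R3}
Step 5: reserve R4 B 2 -> on_hand[A=22 B=27] avail[A=20 B=18] open={R2,R3,R4}
Step 6: reserve R5 A 9 -> on_hand[A=22 B=27] avail[A=11 B=18] open={R2,R3,R4,R5}
Step 7: commit R5 -> on_hand[A=13 B=27] avail[A=11 B=18] open={R2,R3,R4}
Step 8: reserve R6 B 6 -> on_hand[A=13 B=27] avail[A=11 B=12] open={R2,R3,R4,R6}
Step 9: reserve R7 B 9 -> on_hand[A=13 B=27] avail[A=11 B=3] open={R2,R3,R4,R6,R7}
Step 10: reserve R8 B 2 -> on_hand[A=13 B=27] avail[A=11 B=1] open={R2,R3,R4,R6,R7,R8}
Step 11: reserve R9 A 8 -> on_hand[A=13 B=27] avail[A=3 B=1] open={R2,R3,R4,R6,R7,R8,R9}
Step 12: reserve R10 A 3 -> on_hand[A=13 B=27] avail[A=0 B=1] open={R10,R2,R3,R4,R6,R7,R8,R9}
Step 13: reserve R11 B 1 -> on_hand[A=13 B=27] avail[A=0 B=0] open={R10,R11,R2,R3,R4,R6,R7,R8,R9}
Step 14: commit R3 -> on_hand[A=11 B=27] avail[A=0 B=0] open={R10,R11,R2,R4,R6,R7,R8,R9}
Final available[A] = 0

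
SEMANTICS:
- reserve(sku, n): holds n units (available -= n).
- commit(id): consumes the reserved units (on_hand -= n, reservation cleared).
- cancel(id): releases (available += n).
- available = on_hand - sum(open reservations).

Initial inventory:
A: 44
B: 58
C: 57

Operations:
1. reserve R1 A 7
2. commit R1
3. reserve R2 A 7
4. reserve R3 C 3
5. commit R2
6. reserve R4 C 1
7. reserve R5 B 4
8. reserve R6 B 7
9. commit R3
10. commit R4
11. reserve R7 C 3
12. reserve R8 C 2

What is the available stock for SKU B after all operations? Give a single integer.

Step 1: reserve R1 A 7 -> on_hand[A=44 B=58 C=57] avail[A=37 B=58 C=57] open={R1}
Step 2: commit R1 -> on_hand[A=37 B=58 C=57] avail[A=37 B=58 C=57] open={}
Step 3: reserve R2 A 7 -> on_hand[A=37 B=58 C=57] avail[A=30 B=58 C=57] open={R2}
Step 4: reserve R3 C 3 -> on_hand[A=37 B=58 C=57] avail[A=30 B=58 C=54] open={R2,R3}
Step 5: commit R2 -> on_hand[A=30 B=58 C=57] avail[A=30 B=58 C=54] open={R3}
Step 6: reserve R4 C 1 -> on_hand[A=30 B=58 C=57] avail[A=30 B=58 C=53] open={R3,R4}
Step 7: reserve R5 B 4 -> on_hand[A=30 B=58 C=57] avail[A=30 B=54 C=53] open={R3,R4,R5}
Step 8: reserve R6 B 7 -> on_hand[A=30 B=58 C=57] avail[A=30 B=47 C=53] open={R3,R4,R5,R6}
Step 9: commit R3 -> on_hand[A=30 B=58 C=54] avail[A=30 B=47 C=53] open={R4,R5,R6}
Step 10: commit R4 -> on_hand[A=30 B=58 C=53] avail[A=30 B=47 C=53] open={R5,R6}
Step 11: reserve R7 C 3 -> on_hand[A=30 B=58 C=53] avail[A=30 B=47 C=50] open={R5,R6,R7}
Step 12: reserve R8 C 2 -> on_hand[A=30 B=58 C=53] avail[A=30 B=47 C=48] open={R5,R6,R7,R8}
Final available[B] = 47

Answer: 47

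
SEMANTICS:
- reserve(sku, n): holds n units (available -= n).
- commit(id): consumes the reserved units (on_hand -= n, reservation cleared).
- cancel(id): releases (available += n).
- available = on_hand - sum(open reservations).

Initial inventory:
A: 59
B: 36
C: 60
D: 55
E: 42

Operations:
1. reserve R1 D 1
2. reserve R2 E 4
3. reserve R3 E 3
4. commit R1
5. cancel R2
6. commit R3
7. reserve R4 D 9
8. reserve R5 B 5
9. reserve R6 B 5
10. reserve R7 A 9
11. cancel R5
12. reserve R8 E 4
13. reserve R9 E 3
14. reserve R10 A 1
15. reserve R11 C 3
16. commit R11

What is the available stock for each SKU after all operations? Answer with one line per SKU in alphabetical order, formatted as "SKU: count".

Answer: A: 49
B: 31
C: 57
D: 45
E: 32

Derivation:
Step 1: reserve R1 D 1 -> on_hand[A=59 B=36 C=60 D=55 E=42] avail[A=59 B=36 C=60 D=54 E=42] open={R1}
Step 2: reserve R2 E 4 -> on_hand[A=59 B=36 C=60 D=55 E=42] avail[A=59 B=36 C=60 D=54 E=38] open={R1,R2}
Step 3: reserve R3 E 3 -> on_hand[A=59 B=36 C=60 D=55 E=42] avail[A=59 B=36 C=60 D=54 E=35] open={R1,R2,R3}
Step 4: commit R1 -> on_hand[A=59 B=36 C=60 D=54 E=42] avail[A=59 B=36 C=60 D=54 E=35] open={R2,R3}
Step 5: cancel R2 -> on_hand[A=59 B=36 C=60 D=54 E=42] avail[A=59 B=36 C=60 D=54 E=39] open={R3}
Step 6: commit R3 -> on_hand[A=59 B=36 C=60 D=54 E=39] avail[A=59 B=36 C=60 D=54 E=39] open={}
Step 7: reserve R4 D 9 -> on_hand[A=59 B=36 C=60 D=54 E=39] avail[A=59 B=36 C=60 D=45 E=39] open={R4}
Step 8: reserve R5 B 5 -> on_hand[A=59 B=36 C=60 D=54 E=39] avail[A=59 B=31 C=60 D=45 E=39] open={R4,R5}
Step 9: reserve R6 B 5 -> on_hand[A=59 B=36 C=60 D=54 E=39] avail[A=59 B=26 C=60 D=45 E=39] open={R4,R5,R6}
Step 10: reserve R7 A 9 -> on_hand[A=59 B=36 C=60 D=54 E=39] avail[A=50 B=26 C=60 D=45 E=39] open={R4,R5,R6,R7}
Step 11: cancel R5 -> on_hand[A=59 B=36 C=60 D=54 E=39] avail[A=50 B=31 C=60 D=45 E=39] open={R4,R6,R7}
Step 12: reserve R8 E 4 -> on_hand[A=59 B=36 C=60 D=54 E=39] avail[A=50 B=31 C=60 D=45 E=35] open={R4,R6,R7,R8}
Step 13: reserve R9 E 3 -> on_hand[A=59 B=36 C=60 D=54 E=39] avail[A=50 B=31 C=60 D=45 E=32] open={R4,R6,R7,R8,R9}
Step 14: reserve R10 A 1 -> on_hand[A=59 B=36 C=60 D=54 E=39] avail[A=49 B=31 C=60 D=45 E=32] open={R10,R4,R6,R7,R8,R9}
Step 15: reserve R11 C 3 -> on_hand[A=59 B=36 C=60 D=54 E=39] avail[A=49 B=31 C=57 D=45 E=32] open={R10,R11,R4,R6,R7,R8,R9}
Step 16: commit R11 -> on_hand[A=59 B=36 C=57 D=54 E=39] avail[A=49 B=31 C=57 D=45 E=32] open={R10,R4,R6,R7,R8,R9}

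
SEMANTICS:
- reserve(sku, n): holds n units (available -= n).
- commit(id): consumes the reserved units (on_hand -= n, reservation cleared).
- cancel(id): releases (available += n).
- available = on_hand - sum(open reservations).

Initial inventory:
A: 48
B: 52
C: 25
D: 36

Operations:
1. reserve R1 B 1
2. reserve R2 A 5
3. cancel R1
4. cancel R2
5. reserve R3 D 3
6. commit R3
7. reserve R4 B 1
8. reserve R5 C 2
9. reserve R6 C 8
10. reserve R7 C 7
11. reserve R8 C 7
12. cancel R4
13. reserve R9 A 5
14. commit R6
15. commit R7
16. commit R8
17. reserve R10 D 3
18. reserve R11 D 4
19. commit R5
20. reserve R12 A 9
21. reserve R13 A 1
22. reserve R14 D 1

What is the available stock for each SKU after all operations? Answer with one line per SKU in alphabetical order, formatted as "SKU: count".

Step 1: reserve R1 B 1 -> on_hand[A=48 B=52 C=25 D=36] avail[A=48 B=51 C=25 D=36] open={R1}
Step 2: reserve R2 A 5 -> on_hand[A=48 B=52 C=25 D=36] avail[A=43 B=51 C=25 D=36] open={R1,R2}
Step 3: cancel R1 -> on_hand[A=48 B=52 C=25 D=36] avail[A=43 B=52 C=25 D=36] open={R2}
Step 4: cancel R2 -> on_hand[A=48 B=52 C=25 D=36] avail[A=48 B=52 C=25 D=36] open={}
Step 5: reserve R3 D 3 -> on_hand[A=48 B=52 C=25 D=36] avail[A=48 B=52 C=25 D=33] open={R3}
Step 6: commit R3 -> on_hand[A=48 B=52 C=25 D=33] avail[A=48 B=52 C=25 D=33] open={}
Step 7: reserve R4 B 1 -> on_hand[A=48 B=52 C=25 D=33] avail[A=48 B=51 C=25 D=33] open={R4}
Step 8: reserve R5 C 2 -> on_hand[A=48 B=52 C=25 D=33] avail[A=48 B=51 C=23 D=33] open={R4,R5}
Step 9: reserve R6 C 8 -> on_hand[A=48 B=52 C=25 D=33] avail[A=48 B=51 C=15 D=33] open={R4,R5,R6}
Step 10: reserve R7 C 7 -> on_hand[A=48 B=52 C=25 D=33] avail[A=48 B=51 C=8 D=33] open={R4,R5,R6,R7}
Step 11: reserve R8 C 7 -> on_hand[A=48 B=52 C=25 D=33] avail[A=48 B=51 C=1 D=33] open={R4,R5,R6,R7,R8}
Step 12: cancel R4 -> on_hand[A=48 B=52 C=25 D=33] avail[A=48 B=52 C=1 D=33] open={R5,R6,R7,R8}
Step 13: reserve R9 A 5 -> on_hand[A=48 B=52 C=25 D=33] avail[A=43 B=52 C=1 D=33] open={R5,R6,R7,R8,R9}
Step 14: commit R6 -> on_hand[A=48 B=52 C=17 D=33] avail[A=43 B=52 C=1 D=33] open={R5,R7,R8,R9}
Step 15: commit R7 -> on_hand[A=48 B=52 C=10 D=33] avail[A=43 B=52 C=1 D=33] open={R5,R8,R9}
Step 16: commit R8 -> on_hand[A=48 B=52 C=3 D=33] avail[A=43 B=52 C=1 D=33] open={R5,R9}
Step 17: reserve R10 D 3 -> on_hand[A=48 B=52 C=3 D=33] avail[A=43 B=52 C=1 D=30] open={R10,R5,R9}
Step 18: reserve R11 D 4 -> on_hand[A=48 B=52 C=3 D=33] avail[A=43 B=52 C=1 D=26] open={R10,R11,R5,R9}
Step 19: commit R5 -> on_hand[A=48 B=52 C=1 D=33] avail[A=43 B=52 C=1 D=26] open={R10,R11,R9}
Step 20: reserve R12 A 9 -> on_hand[A=48 B=52 C=1 D=33] avail[A=34 B=52 C=1 D=26] open={R10,R11,R12,R9}
Step 21: reserve R13 A 1 -> on_hand[A=48 B=52 C=1 D=33] avail[A=33 B=52 C=1 D=26] open={R10,R11,R12,R13,R9}
Step 22: reserve R14 D 1 -> on_hand[A=48 B=52 C=1 D=33] avail[A=33 B=52 C=1 D=25] open={R10,R11,R12,R13,R14,R9}

Answer: A: 33
B: 52
C: 1
D: 25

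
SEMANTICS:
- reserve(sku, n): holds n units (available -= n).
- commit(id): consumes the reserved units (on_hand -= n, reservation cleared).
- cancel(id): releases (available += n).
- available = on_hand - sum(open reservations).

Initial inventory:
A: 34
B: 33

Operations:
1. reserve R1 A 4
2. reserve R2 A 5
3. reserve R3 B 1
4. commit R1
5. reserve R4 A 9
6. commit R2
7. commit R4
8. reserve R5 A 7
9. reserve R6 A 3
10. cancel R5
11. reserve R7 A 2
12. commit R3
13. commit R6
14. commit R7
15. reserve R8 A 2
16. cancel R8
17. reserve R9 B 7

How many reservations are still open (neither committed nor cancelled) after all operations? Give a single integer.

Step 1: reserve R1 A 4 -> on_hand[A=34 B=33] avail[A=30 B=33] open={R1}
Step 2: reserve R2 A 5 -> on_hand[A=34 B=33] avail[A=25 B=33] open={R1,R2}
Step 3: reserve R3 B 1 -> on_hand[A=34 B=33] avail[A=25 B=32] open={R1,R2,R3}
Step 4: commit R1 -> on_hand[A=30 B=33] avail[A=25 B=32] open={R2,R3}
Step 5: reserve R4 A 9 -> on_hand[A=30 B=33] avail[A=16 B=32] open={R2,R3,R4}
Step 6: commit R2 -> on_hand[A=25 B=33] avail[A=16 B=32] open={R3,R4}
Step 7: commit R4 -> on_hand[A=16 B=33] avail[A=16 B=32] open={R3}
Step 8: reserve R5 A 7 -> on_hand[A=16 B=33] avail[A=9 B=32] open={R3,R5}
Step 9: reserve R6 A 3 -> on_hand[A=16 B=33] avail[A=6 B=32] open={R3,R5,R6}
Step 10: cancel R5 -> on_hand[A=16 B=33] avail[A=13 B=32] open={R3,R6}
Step 11: reserve R7 A 2 -> on_hand[A=16 B=33] avail[A=11 B=32] open={R3,R6,R7}
Step 12: commit R3 -> on_hand[A=16 B=32] avail[A=11 B=32] open={R6,R7}
Step 13: commit R6 -> on_hand[A=13 B=32] avail[A=11 B=32] open={R7}
Step 14: commit R7 -> on_hand[A=11 B=32] avail[A=11 B=32] open={}
Step 15: reserve R8 A 2 -> on_hand[A=11 B=32] avail[A=9 B=32] open={R8}
Step 16: cancel R8 -> on_hand[A=11 B=32] avail[A=11 B=32] open={}
Step 17: reserve R9 B 7 -> on_hand[A=11 B=32] avail[A=11 B=25] open={R9}
Open reservations: ['R9'] -> 1

Answer: 1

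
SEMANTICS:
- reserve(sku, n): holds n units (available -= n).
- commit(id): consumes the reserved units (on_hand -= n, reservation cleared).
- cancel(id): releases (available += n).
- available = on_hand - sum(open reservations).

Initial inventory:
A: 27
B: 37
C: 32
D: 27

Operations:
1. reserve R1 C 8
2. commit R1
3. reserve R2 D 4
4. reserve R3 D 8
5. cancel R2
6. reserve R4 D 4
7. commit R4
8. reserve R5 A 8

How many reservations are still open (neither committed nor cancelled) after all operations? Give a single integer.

Step 1: reserve R1 C 8 -> on_hand[A=27 B=37 C=32 D=27] avail[A=27 B=37 C=24 D=27] open={R1}
Step 2: commit R1 -> on_hand[A=27 B=37 C=24 D=27] avail[A=27 B=37 C=24 D=27] open={}
Step 3: reserve R2 D 4 -> on_hand[A=27 B=37 C=24 D=27] avail[A=27 B=37 C=24 D=23] open={R2}
Step 4: reserve R3 D 8 -> on_hand[A=27 B=37 C=24 D=27] avail[A=27 B=37 C=24 D=15] open={R2,R3}
Step 5: cancel R2 -> on_hand[A=27 B=37 C=24 D=27] avail[A=27 B=37 C=24 D=19] open={R3}
Step 6: reserve R4 D 4 -> on_hand[A=27 B=37 C=24 D=27] avail[A=27 B=37 C=24 D=15] open={R3,R4}
Step 7: commit R4 -> on_hand[A=27 B=37 C=24 D=23] avail[A=27 B=37 C=24 D=15] open={R3}
Step 8: reserve R5 A 8 -> on_hand[A=27 B=37 C=24 D=23] avail[A=19 B=37 C=24 D=15] open={R3,R5}
Open reservations: ['R3', 'R5'] -> 2

Answer: 2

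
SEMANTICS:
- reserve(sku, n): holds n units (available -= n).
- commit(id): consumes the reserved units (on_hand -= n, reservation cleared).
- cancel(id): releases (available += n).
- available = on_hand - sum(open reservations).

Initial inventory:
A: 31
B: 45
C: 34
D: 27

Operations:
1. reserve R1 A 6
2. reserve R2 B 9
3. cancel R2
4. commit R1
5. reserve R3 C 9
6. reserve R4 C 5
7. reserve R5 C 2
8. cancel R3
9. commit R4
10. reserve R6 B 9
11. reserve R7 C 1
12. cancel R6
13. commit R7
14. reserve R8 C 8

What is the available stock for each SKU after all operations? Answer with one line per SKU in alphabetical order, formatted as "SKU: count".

Answer: A: 25
B: 45
C: 18
D: 27

Derivation:
Step 1: reserve R1 A 6 -> on_hand[A=31 B=45 C=34 D=27] avail[A=25 B=45 C=34 D=27] open={R1}
Step 2: reserve R2 B 9 -> on_hand[A=31 B=45 C=34 D=27] avail[A=25 B=36 C=34 D=27] open={R1,R2}
Step 3: cancel R2 -> on_hand[A=31 B=45 C=34 D=27] avail[A=25 B=45 C=34 D=27] open={R1}
Step 4: commit R1 -> on_hand[A=25 B=45 C=34 D=27] avail[A=25 B=45 C=34 D=27] open={}
Step 5: reserve R3 C 9 -> on_hand[A=25 B=45 C=34 D=27] avail[A=25 B=45 C=25 D=27] open={R3}
Step 6: reserve R4 C 5 -> on_hand[A=25 B=45 C=34 D=27] avail[A=25 B=45 C=20 D=27] open={R3,R4}
Step 7: reserve R5 C 2 -> on_hand[A=25 B=45 C=34 D=27] avail[A=25 B=45 C=18 D=27] open={R3,R4,R5}
Step 8: cancel R3 -> on_hand[A=25 B=45 C=34 D=27] avail[A=25 B=45 C=27 D=27] open={R4,R5}
Step 9: commit R4 -> on_hand[A=25 B=45 C=29 D=27] avail[A=25 B=45 C=27 D=27] open={R5}
Step 10: reserve R6 B 9 -> on_hand[A=25 B=45 C=29 D=27] avail[A=25 B=36 C=27 D=27] open={R5,R6}
Step 11: reserve R7 C 1 -> on_hand[A=25 B=45 C=29 D=27] avail[A=25 B=36 C=26 D=27] open={R5,R6,R7}
Step 12: cancel R6 -> on_hand[A=25 B=45 C=29 D=27] avail[A=25 B=45 C=26 D=27] open={R5,R7}
Step 13: commit R7 -> on_hand[A=25 B=45 C=28 D=27] avail[A=25 B=45 C=26 D=27] open={R5}
Step 14: reserve R8 C 8 -> on_hand[A=25 B=45 C=28 D=27] avail[A=25 B=45 C=18 D=27] open={R5,R8}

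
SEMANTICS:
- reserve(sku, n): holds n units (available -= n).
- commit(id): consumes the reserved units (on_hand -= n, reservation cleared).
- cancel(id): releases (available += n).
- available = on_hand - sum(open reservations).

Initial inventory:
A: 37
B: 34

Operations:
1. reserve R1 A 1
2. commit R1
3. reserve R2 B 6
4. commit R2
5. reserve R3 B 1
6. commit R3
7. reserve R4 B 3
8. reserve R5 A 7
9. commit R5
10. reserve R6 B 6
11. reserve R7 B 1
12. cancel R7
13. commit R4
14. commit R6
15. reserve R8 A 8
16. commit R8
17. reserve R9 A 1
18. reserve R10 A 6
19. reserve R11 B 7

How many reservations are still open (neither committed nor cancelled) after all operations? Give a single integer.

Step 1: reserve R1 A 1 -> on_hand[A=37 B=34] avail[A=36 B=34] open={R1}
Step 2: commit R1 -> on_hand[A=36 B=34] avail[A=36 B=34] open={}
Step 3: reserve R2 B 6 -> on_hand[A=36 B=34] avail[A=36 B=28] open={R2}
Step 4: commit R2 -> on_hand[A=36 B=28] avail[A=36 B=28] open={}
Step 5: reserve R3 B 1 -> on_hand[A=36 B=28] avail[A=36 B=27] open={R3}
Step 6: commit R3 -> on_hand[A=36 B=27] avail[A=36 B=27] open={}
Step 7: reserve R4 B 3 -> on_hand[A=36 B=27] avail[A=36 B=24] open={R4}
Step 8: reserve R5 A 7 -> on_hand[A=36 B=27] avail[A=29 B=24] open={R4,R5}
Step 9: commit R5 -> on_hand[A=29 B=27] avail[A=29 B=24] open={R4}
Step 10: reserve R6 B 6 -> on_hand[A=29 B=27] avail[A=29 B=18] open={R4,R6}
Step 11: reserve R7 B 1 -> on_hand[A=29 B=27] avail[A=29 B=17] open={R4,R6,R7}
Step 12: cancel R7 -> on_hand[A=29 B=27] avail[A=29 B=18] open={R4,R6}
Step 13: commit R4 -> on_hand[A=29 B=24] avail[A=29 B=18] open={R6}
Step 14: commit R6 -> on_hand[A=29 B=18] avail[A=29 B=18] open={}
Step 15: reserve R8 A 8 -> on_hand[A=29 B=18] avail[A=21 B=18] open={R8}
Step 16: commit R8 -> on_hand[A=21 B=18] avail[A=21 B=18] open={}
Step 17: reserve R9 A 1 -> on_hand[A=21 B=18] avail[A=20 B=18] open={R9}
Step 18: reserve R10 A 6 -> on_hand[A=21 B=18] avail[A=14 B=18] open={R10,R9}
Step 19: reserve R11 B 7 -> on_hand[A=21 B=18] avail[A=14 B=11] open={R10,R11,R9}
Open reservations: ['R10', 'R11', 'R9'] -> 3

Answer: 3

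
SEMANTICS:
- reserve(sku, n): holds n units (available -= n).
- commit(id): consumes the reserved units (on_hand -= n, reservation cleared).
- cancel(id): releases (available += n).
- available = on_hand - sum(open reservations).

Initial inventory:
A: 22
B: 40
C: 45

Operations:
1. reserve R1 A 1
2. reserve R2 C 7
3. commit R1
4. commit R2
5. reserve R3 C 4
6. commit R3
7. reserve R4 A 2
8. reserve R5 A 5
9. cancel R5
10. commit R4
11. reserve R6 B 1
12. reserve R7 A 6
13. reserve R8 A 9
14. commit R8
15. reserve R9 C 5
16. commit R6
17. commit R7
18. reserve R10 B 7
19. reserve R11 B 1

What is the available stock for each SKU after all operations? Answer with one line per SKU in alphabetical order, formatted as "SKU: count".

Answer: A: 4
B: 31
C: 29

Derivation:
Step 1: reserve R1 A 1 -> on_hand[A=22 B=40 C=45] avail[A=21 B=40 C=45] open={R1}
Step 2: reserve R2 C 7 -> on_hand[A=22 B=40 C=45] avail[A=21 B=40 C=38] open={R1,R2}
Step 3: commit R1 -> on_hand[A=21 B=40 C=45] avail[A=21 B=40 C=38] open={R2}
Step 4: commit R2 -> on_hand[A=21 B=40 C=38] avail[A=21 B=40 C=38] open={}
Step 5: reserve R3 C 4 -> on_hand[A=21 B=40 C=38] avail[A=21 B=40 C=34] open={R3}
Step 6: commit R3 -> on_hand[A=21 B=40 C=34] avail[A=21 B=40 C=34] open={}
Step 7: reserve R4 A 2 -> on_hand[A=21 B=40 C=34] avail[A=19 B=40 C=34] open={R4}
Step 8: reserve R5 A 5 -> on_hand[A=21 B=40 C=34] avail[A=14 B=40 C=34] open={R4,R5}
Step 9: cancel R5 -> on_hand[A=21 B=40 C=34] avail[A=19 B=40 C=34] open={R4}
Step 10: commit R4 -> on_hand[A=19 B=40 C=34] avail[A=19 B=40 C=34] open={}
Step 11: reserve R6 B 1 -> on_hand[A=19 B=40 C=34] avail[A=19 B=39 C=34] open={R6}
Step 12: reserve R7 A 6 -> on_hand[A=19 B=40 C=34] avail[A=13 B=39 C=34] open={R6,R7}
Step 13: reserve R8 A 9 -> on_hand[A=19 B=40 C=34] avail[A=4 B=39 C=34] open={R6,R7,R8}
Step 14: commit R8 -> on_hand[A=10 B=40 C=34] avail[A=4 B=39 C=34] open={R6,R7}
Step 15: reserve R9 C 5 -> on_hand[A=10 B=40 C=34] avail[A=4 B=39 C=29] open={R6,R7,R9}
Step 16: commit R6 -> on_hand[A=10 B=39 C=34] avail[A=4 B=39 C=29] open={R7,R9}
Step 17: commit R7 -> on_hand[A=4 B=39 C=34] avail[A=4 B=39 C=29] open={R9}
Step 18: reserve R10 B 7 -> on_hand[A=4 B=39 C=34] avail[A=4 B=32 C=29] open={R10,R9}
Step 19: reserve R11 B 1 -> on_hand[A=4 B=39 C=34] avail[A=4 B=31 C=29] open={R10,R11,R9}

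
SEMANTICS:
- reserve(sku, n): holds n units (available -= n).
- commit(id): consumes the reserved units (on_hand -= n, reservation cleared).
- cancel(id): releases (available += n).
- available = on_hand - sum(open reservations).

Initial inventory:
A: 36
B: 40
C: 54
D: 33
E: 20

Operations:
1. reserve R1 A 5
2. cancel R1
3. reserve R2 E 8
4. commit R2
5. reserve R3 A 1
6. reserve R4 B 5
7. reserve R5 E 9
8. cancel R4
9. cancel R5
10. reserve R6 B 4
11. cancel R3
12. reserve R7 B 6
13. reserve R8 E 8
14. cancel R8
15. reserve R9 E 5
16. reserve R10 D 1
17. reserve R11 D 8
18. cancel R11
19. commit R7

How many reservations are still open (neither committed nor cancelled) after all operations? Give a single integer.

Step 1: reserve R1 A 5 -> on_hand[A=36 B=40 C=54 D=33 E=20] avail[A=31 B=40 C=54 D=33 E=20] open={R1}
Step 2: cancel R1 -> on_hand[A=36 B=40 C=54 D=33 E=20] avail[A=36 B=40 C=54 D=33 E=20] open={}
Step 3: reserve R2 E 8 -> on_hand[A=36 B=40 C=54 D=33 E=20] avail[A=36 B=40 C=54 D=33 E=12] open={R2}
Step 4: commit R2 -> on_hand[A=36 B=40 C=54 D=33 E=12] avail[A=36 B=40 C=54 D=33 E=12] open={}
Step 5: reserve R3 A 1 -> on_hand[A=36 B=40 C=54 D=33 E=12] avail[A=35 B=40 C=54 D=33 E=12] open={R3}
Step 6: reserve R4 B 5 -> on_hand[A=36 B=40 C=54 D=33 E=12] avail[A=35 B=35 C=54 D=33 E=12] open={R3,R4}
Step 7: reserve R5 E 9 -> on_hand[A=36 B=40 C=54 D=33 E=12] avail[A=35 B=35 C=54 D=33 E=3] open={R3,R4,R5}
Step 8: cancel R4 -> on_hand[A=36 B=40 C=54 D=33 E=12] avail[A=35 B=40 C=54 D=33 E=3] open={R3,R5}
Step 9: cancel R5 -> on_hand[A=36 B=40 C=54 D=33 E=12] avail[A=35 B=40 C=54 D=33 E=12] open={R3}
Step 10: reserve R6 B 4 -> on_hand[A=36 B=40 C=54 D=33 E=12] avail[A=35 B=36 C=54 D=33 E=12] open={R3,R6}
Step 11: cancel R3 -> on_hand[A=36 B=40 C=54 D=33 E=12] avail[A=36 B=36 C=54 D=33 E=12] open={R6}
Step 12: reserve R7 B 6 -> on_hand[A=36 B=40 C=54 D=33 E=12] avail[A=36 B=30 C=54 D=33 E=12] open={R6,R7}
Step 13: reserve R8 E 8 -> on_hand[A=36 B=40 C=54 D=33 E=12] avail[A=36 B=30 C=54 D=33 E=4] open={R6,R7,R8}
Step 14: cancel R8 -> on_hand[A=36 B=40 C=54 D=33 E=12] avail[A=36 B=30 C=54 D=33 E=12] open={R6,R7}
Step 15: reserve R9 E 5 -> on_hand[A=36 B=40 C=54 D=33 E=12] avail[A=36 B=30 C=54 D=33 E=7] open={R6,R7,R9}
Step 16: reserve R10 D 1 -> on_hand[A=36 B=40 C=54 D=33 E=12] avail[A=36 B=30 C=54 D=32 E=7] open={R10,R6,R7,R9}
Step 17: reserve R11 D 8 -> on_hand[A=36 B=40 C=54 D=33 E=12] avail[A=36 B=30 C=54 D=24 E=7] open={R10,R11,R6,R7,R9}
Step 18: cancel R11 -> on_hand[A=36 B=40 C=54 D=33 E=12] avail[A=36 B=30 C=54 D=32 E=7] open={R10,R6,R7,R9}
Step 19: commit R7 -> on_hand[A=36 B=34 C=54 D=33 E=12] avail[A=36 B=30 C=54 D=32 E=7] open={R10,R6,R9}
Open reservations: ['R10', 'R6', 'R9'] -> 3

Answer: 3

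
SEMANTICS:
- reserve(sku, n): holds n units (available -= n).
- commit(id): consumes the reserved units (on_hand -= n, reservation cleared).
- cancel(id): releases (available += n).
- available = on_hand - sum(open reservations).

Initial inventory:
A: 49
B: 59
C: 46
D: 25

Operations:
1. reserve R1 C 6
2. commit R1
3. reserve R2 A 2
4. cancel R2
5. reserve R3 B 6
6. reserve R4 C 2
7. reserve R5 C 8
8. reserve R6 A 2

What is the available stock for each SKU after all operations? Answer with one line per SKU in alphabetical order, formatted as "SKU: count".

Answer: A: 47
B: 53
C: 30
D: 25

Derivation:
Step 1: reserve R1 C 6 -> on_hand[A=49 B=59 C=46 D=25] avail[A=49 B=59 C=40 D=25] open={R1}
Step 2: commit R1 -> on_hand[A=49 B=59 C=40 D=25] avail[A=49 B=59 C=40 D=25] open={}
Step 3: reserve R2 A 2 -> on_hand[A=49 B=59 C=40 D=25] avail[A=47 B=59 C=40 D=25] open={R2}
Step 4: cancel R2 -> on_hand[A=49 B=59 C=40 D=25] avail[A=49 B=59 C=40 D=25] open={}
Step 5: reserve R3 B 6 -> on_hand[A=49 B=59 C=40 D=25] avail[A=49 B=53 C=40 D=25] open={R3}
Step 6: reserve R4 C 2 -> on_hand[A=49 B=59 C=40 D=25] avail[A=49 B=53 C=38 D=25] open={R3,R4}
Step 7: reserve R5 C 8 -> on_hand[A=49 B=59 C=40 D=25] avail[A=49 B=53 C=30 D=25] open={R3,R4,R5}
Step 8: reserve R6 A 2 -> on_hand[A=49 B=59 C=40 D=25] avail[A=47 B=53 C=30 D=25] open={R3,R4,R5,R6}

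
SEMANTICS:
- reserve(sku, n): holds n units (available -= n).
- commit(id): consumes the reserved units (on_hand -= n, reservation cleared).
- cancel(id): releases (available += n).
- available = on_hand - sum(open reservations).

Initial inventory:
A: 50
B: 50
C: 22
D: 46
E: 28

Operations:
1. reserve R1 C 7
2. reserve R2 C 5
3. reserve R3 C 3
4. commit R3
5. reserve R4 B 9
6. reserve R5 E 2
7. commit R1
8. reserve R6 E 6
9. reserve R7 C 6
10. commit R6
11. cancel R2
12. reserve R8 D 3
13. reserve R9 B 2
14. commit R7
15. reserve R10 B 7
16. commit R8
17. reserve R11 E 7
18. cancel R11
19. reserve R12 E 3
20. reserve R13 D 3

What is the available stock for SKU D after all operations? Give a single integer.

Answer: 40

Derivation:
Step 1: reserve R1 C 7 -> on_hand[A=50 B=50 C=22 D=46 E=28] avail[A=50 B=50 C=15 D=46 E=28] open={R1}
Step 2: reserve R2 C 5 -> on_hand[A=50 B=50 C=22 D=46 E=28] avail[A=50 B=50 C=10 D=46 E=28] open={R1,R2}
Step 3: reserve R3 C 3 -> on_hand[A=50 B=50 C=22 D=46 E=28] avail[A=50 B=50 C=7 D=46 E=28] open={R1,R2,R3}
Step 4: commit R3 -> on_hand[A=50 B=50 C=19 D=46 E=28] avail[A=50 B=50 C=7 D=46 E=28] open={R1,R2}
Step 5: reserve R4 B 9 -> on_hand[A=50 B=50 C=19 D=46 E=28] avail[A=50 B=41 C=7 D=46 E=28] open={R1,R2,R4}
Step 6: reserve R5 E 2 -> on_hand[A=50 B=50 C=19 D=46 E=28] avail[A=50 B=41 C=7 D=46 E=26] open={R1,R2,R4,R5}
Step 7: commit R1 -> on_hand[A=50 B=50 C=12 D=46 E=28] avail[A=50 B=41 C=7 D=46 E=26] open={R2,R4,R5}
Step 8: reserve R6 E 6 -> on_hand[A=50 B=50 C=12 D=46 E=28] avail[A=50 B=41 C=7 D=46 E=20] open={R2,R4,R5,R6}
Step 9: reserve R7 C 6 -> on_hand[A=50 B=50 C=12 D=46 E=28] avail[A=50 B=41 C=1 D=46 E=20] open={R2,R4,R5,R6,R7}
Step 10: commit R6 -> on_hand[A=50 B=50 C=12 D=46 E=22] avail[A=50 B=41 C=1 D=46 E=20] open={R2,R4,R5,R7}
Step 11: cancel R2 -> on_hand[A=50 B=50 C=12 D=46 E=22] avail[A=50 B=41 C=6 D=46 E=20] open={R4,R5,R7}
Step 12: reserve R8 D 3 -> on_hand[A=50 B=50 C=12 D=46 E=22] avail[A=50 B=41 C=6 D=43 E=20] open={R4,R5,R7,R8}
Step 13: reserve R9 B 2 -> on_hand[A=50 B=50 C=12 D=46 E=22] avail[A=50 B=39 C=6 D=43 E=20] open={R4,R5,R7,R8,R9}
Step 14: commit R7 -> on_hand[A=50 B=50 C=6 D=46 E=22] avail[A=50 B=39 C=6 D=43 E=20] open={R4,R5,R8,R9}
Step 15: reserve R10 B 7 -> on_hand[A=50 B=50 C=6 D=46 E=22] avail[A=50 B=32 C=6 D=43 E=20] open={R10,R4,R5,R8,R9}
Step 16: commit R8 -> on_hand[A=50 B=50 C=6 D=43 E=22] avail[A=50 B=32 C=6 D=43 E=20] open={R10,R4,R5,R9}
Step 17: reserve R11 E 7 -> on_hand[A=50 B=50 C=6 D=43 E=22] avail[A=50 B=32 C=6 D=43 E=13] open={R10,R11,R4,R5,R9}
Step 18: cancel R11 -> on_hand[A=50 B=50 C=6 D=43 E=22] avail[A=50 B=32 C=6 D=43 E=20] open={R10,R4,R5,R9}
Step 19: reserve R12 E 3 -> on_hand[A=50 B=50 C=6 D=43 E=22] avail[A=50 B=32 C=6 D=43 E=17] open={R10,R12,R4,R5,R9}
Step 20: reserve R13 D 3 -> on_hand[A=50 B=50 C=6 D=43 E=22] avail[A=50 B=32 C=6 D=40 E=17] open={R10,R12,R13,R4,R5,R9}
Final available[D] = 40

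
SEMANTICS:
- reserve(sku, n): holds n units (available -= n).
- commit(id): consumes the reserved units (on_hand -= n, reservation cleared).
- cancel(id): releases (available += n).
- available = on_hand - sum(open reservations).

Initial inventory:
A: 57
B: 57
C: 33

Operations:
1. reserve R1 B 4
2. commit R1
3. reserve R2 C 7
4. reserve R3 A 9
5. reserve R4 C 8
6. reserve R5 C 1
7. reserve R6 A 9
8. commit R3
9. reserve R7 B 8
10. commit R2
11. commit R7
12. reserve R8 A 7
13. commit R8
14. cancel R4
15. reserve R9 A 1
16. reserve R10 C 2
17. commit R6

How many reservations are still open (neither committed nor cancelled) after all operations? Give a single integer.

Step 1: reserve R1 B 4 -> on_hand[A=57 B=57 C=33] avail[A=57 B=53 C=33] open={R1}
Step 2: commit R1 -> on_hand[A=57 B=53 C=33] avail[A=57 B=53 C=33] open={}
Step 3: reserve R2 C 7 -> on_hand[A=57 B=53 C=33] avail[A=57 B=53 C=26] open={R2}
Step 4: reserve R3 A 9 -> on_hand[A=57 B=53 C=33] avail[A=48 B=53 C=26] open={R2,R3}
Step 5: reserve R4 C 8 -> on_hand[A=57 B=53 C=33] avail[A=48 B=53 C=18] open={R2,R3,R4}
Step 6: reserve R5 C 1 -> on_hand[A=57 B=53 C=33] avail[A=48 B=53 C=17] open={R2,R3,R4,R5}
Step 7: reserve R6 A 9 -> on_hand[A=57 B=53 C=33] avail[A=39 B=53 C=17] open={R2,R3,R4,R5,R6}
Step 8: commit R3 -> on_hand[A=48 B=53 C=33] avail[A=39 B=53 C=17] open={R2,R4,R5,R6}
Step 9: reserve R7 B 8 -> on_hand[A=48 B=53 C=33] avail[A=39 B=45 C=17] open={R2,R4,R5,R6,R7}
Step 10: commit R2 -> on_hand[A=48 B=53 C=26] avail[A=39 B=45 C=17] open={R4,R5,R6,R7}
Step 11: commit R7 -> on_hand[A=48 B=45 C=26] avail[A=39 B=45 C=17] open={R4,R5,R6}
Step 12: reserve R8 A 7 -> on_hand[A=48 B=45 C=26] avail[A=32 B=45 C=17] open={R4,R5,R6,R8}
Step 13: commit R8 -> on_hand[A=41 B=45 C=26] avail[A=32 B=45 C=17] open={R4,R5,R6}
Step 14: cancel R4 -> on_hand[A=41 B=45 C=26] avail[A=32 B=45 C=25] open={R5,R6}
Step 15: reserve R9 A 1 -> on_hand[A=41 B=45 C=26] avail[A=31 B=45 C=25] open={R5,R6,R9}
Step 16: reserve R10 C 2 -> on_hand[A=41 B=45 C=26] avail[A=31 B=45 C=23] open={R10,R5,R6,R9}
Step 17: commit R6 -> on_hand[A=32 B=45 C=26] avail[A=31 B=45 C=23] open={R10,R5,R9}
Open reservations: ['R10', 'R5', 'R9'] -> 3

Answer: 3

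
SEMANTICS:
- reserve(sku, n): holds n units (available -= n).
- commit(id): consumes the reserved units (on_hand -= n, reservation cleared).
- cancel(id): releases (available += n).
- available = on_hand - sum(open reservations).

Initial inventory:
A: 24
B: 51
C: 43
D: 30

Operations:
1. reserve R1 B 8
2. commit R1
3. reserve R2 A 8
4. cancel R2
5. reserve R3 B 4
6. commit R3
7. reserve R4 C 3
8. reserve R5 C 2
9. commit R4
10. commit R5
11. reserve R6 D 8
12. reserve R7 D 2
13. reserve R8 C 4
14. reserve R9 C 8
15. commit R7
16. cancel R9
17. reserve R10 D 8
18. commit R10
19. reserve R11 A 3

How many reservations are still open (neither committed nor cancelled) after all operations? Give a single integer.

Answer: 3

Derivation:
Step 1: reserve R1 B 8 -> on_hand[A=24 B=51 C=43 D=30] avail[A=24 B=43 C=43 D=30] open={R1}
Step 2: commit R1 -> on_hand[A=24 B=43 C=43 D=30] avail[A=24 B=43 C=43 D=30] open={}
Step 3: reserve R2 A 8 -> on_hand[A=24 B=43 C=43 D=30] avail[A=16 B=43 C=43 D=30] open={R2}
Step 4: cancel R2 -> on_hand[A=24 B=43 C=43 D=30] avail[A=24 B=43 C=43 D=30] open={}
Step 5: reserve R3 B 4 -> on_hand[A=24 B=43 C=43 D=30] avail[A=24 B=39 C=43 D=30] open={R3}
Step 6: commit R3 -> on_hand[A=24 B=39 C=43 D=30] avail[A=24 B=39 C=43 D=30] open={}
Step 7: reserve R4 C 3 -> on_hand[A=24 B=39 C=43 D=30] avail[A=24 B=39 C=40 D=30] open={R4}
Step 8: reserve R5 C 2 -> on_hand[A=24 B=39 C=43 D=30] avail[A=24 B=39 C=38 D=30] open={R4,R5}
Step 9: commit R4 -> on_hand[A=24 B=39 C=40 D=30] avail[A=24 B=39 C=38 D=30] open={R5}
Step 10: commit R5 -> on_hand[A=24 B=39 C=38 D=30] avail[A=24 B=39 C=38 D=30] open={}
Step 11: reserve R6 D 8 -> on_hand[A=24 B=39 C=38 D=30] avail[A=24 B=39 C=38 D=22] open={R6}
Step 12: reserve R7 D 2 -> on_hand[A=24 B=39 C=38 D=30] avail[A=24 B=39 C=38 D=20] open={R6,R7}
Step 13: reserve R8 C 4 -> on_hand[A=24 B=39 C=38 D=30] avail[A=24 B=39 C=34 D=20] open={R6,R7,R8}
Step 14: reserve R9 C 8 -> on_hand[A=24 B=39 C=38 D=30] avail[A=24 B=39 C=26 D=20] open={R6,R7,R8,R9}
Step 15: commit R7 -> on_hand[A=24 B=39 C=38 D=28] avail[A=24 B=39 C=26 D=20] open={R6,R8,R9}
Step 16: cancel R9 -> on_hand[A=24 B=39 C=38 D=28] avail[A=24 B=39 C=34 D=20] open={R6,R8}
Step 17: reserve R10 D 8 -> on_hand[A=24 B=39 C=38 D=28] avail[A=24 B=39 C=34 D=12] open={R10,R6,R8}
Step 18: commit R10 -> on_hand[A=24 B=39 C=38 D=20] avail[A=24 B=39 C=34 D=12] open={R6,R8}
Step 19: reserve R11 A 3 -> on_hand[A=24 B=39 C=38 D=20] avail[A=21 B=39 C=34 D=12] open={R11,R6,R8}
Open reservations: ['R11', 'R6', 'R8'] -> 3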